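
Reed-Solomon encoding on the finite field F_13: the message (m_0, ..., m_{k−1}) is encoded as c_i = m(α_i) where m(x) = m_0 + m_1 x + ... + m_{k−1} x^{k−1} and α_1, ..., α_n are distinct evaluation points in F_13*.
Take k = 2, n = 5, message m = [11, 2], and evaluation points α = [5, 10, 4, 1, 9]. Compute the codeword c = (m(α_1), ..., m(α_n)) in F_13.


c = [8, 5, 6, 0, 3]

Message polynomial: m(x) = 11 + 2·x (mod 13).
For each evaluation point α_i, compute m(α_i) mod 13:
  α_1 = 5: Horner steps 2 → 8, so m(5) = 8.
  α_2 = 10: Horner steps 2 → 5, so m(10) = 5.
  α_3 = 4: Horner steps 2 → 6, so m(4) = 6.
  α_4 = 1: Horner steps 2 → 0, so m(1) = 0.
  α_5 = 9: Horner steps 2 → 3, so m(9) = 3.
Codeword c = [8, 5, 6, 0, 3] ∈ F_13^5.


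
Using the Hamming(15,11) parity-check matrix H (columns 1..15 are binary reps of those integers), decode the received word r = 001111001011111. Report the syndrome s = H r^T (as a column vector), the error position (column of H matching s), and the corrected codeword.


s = (0, 1, 1, 0)^T, error position = 6, corrected codeword c = 001110001011111

Compute s = H r^T mod 2 one row at a time:
  s_1 = 0 + 1 + 0 + 1 + 1 + 1 + 1 + 1 = 6 ≡ 0 (mod 2).
  s_2 = 1 + 1 + 1 + 0 + 1 + 1 + 1 + 1 = 7 ≡ 1 (mod 2).
  s_3 = 0 + 1 + 1 + 0 + 0 + 1 + 1 + 1 = 5 ≡ 1 (mod 2).
  s_4 = 0 + 1 + 1 + 0 + 1 + 1 + 1 + 1 = 6 ≡ 0 (mod 2).
s = (0, 1, 1, 0)^T — this equals column 6 of H (binary 0110), so error is at position 6.
Correct: flip bit 6 of r = 001111001011111 to get c = 001110001011111.


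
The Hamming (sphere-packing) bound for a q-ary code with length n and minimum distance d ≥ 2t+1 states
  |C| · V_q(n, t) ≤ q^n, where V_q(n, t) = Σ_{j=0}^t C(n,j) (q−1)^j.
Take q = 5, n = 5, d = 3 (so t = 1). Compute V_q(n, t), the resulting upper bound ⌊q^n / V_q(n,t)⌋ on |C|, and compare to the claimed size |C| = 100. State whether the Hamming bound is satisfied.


V_q(n, t) = 21, q^n = 3125, Hamming bound = 148, |C| = 100 ≤ bound (satisfied).

Step 1: Compute V_q(n, t) = Σ_{j=0}^1 C(n, j) (q−1)^j.
  j = 0: C(5,0)·(4)^0 = 1·1 = 1.
  j = 1: C(5,1)·(4)^1 = 5·4 = 20.
  V_q(n, t) = 1 + 20 = 21.
Step 2: q^n = 5^5 = 3125.
Step 3: Hamming bound ⌊q^n / V_q(n,t)⌋ = ⌊3125/21⌋ = 148.
Step 4: Compare |C| = 100 to 148: satisfied.
The claimed |C| lies below the Hamming bound.


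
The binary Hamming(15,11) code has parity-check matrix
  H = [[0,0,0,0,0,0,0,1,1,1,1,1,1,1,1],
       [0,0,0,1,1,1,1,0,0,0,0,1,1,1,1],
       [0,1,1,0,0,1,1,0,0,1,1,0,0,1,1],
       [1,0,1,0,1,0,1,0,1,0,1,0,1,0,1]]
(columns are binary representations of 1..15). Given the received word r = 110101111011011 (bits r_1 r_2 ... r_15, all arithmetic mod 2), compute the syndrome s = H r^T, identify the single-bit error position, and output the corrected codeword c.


s = (0, 0, 0, 1)^T, error position = 1, corrected codeword c = 010101111011011

Compute s = H r^T mod 2 one row at a time:
  s_1 = 1 + 1 + 0 + 1 + 1 + 0 + 1 + 1 = 6 ≡ 0 (mod 2).
  s_2 = 1 + 0 + 1 + 1 + 1 + 0 + 1 + 1 = 6 ≡ 0 (mod 2).
  s_3 = 1 + 0 + 1 + 1 + 0 + 1 + 1 + 1 = 6 ≡ 0 (mod 2).
  s_4 = 1 + 0 + 0 + 1 + 1 + 1 + 0 + 1 = 5 ≡ 1 (mod 2).
s = (0, 0, 0, 1)^T — this equals column 1 of H (binary 0001), so error is at position 1.
Correct: flip bit 1 of r = 110101111011011 to get c = 010101111011011.


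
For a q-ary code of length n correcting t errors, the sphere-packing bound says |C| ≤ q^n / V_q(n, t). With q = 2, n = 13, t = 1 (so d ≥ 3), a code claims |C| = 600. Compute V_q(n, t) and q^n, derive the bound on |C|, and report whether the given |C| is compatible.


V_q(n, t) = 14, q^n = 8192, Hamming bound = 585, |C| = 600 > bound (violated).

Step 1: Compute V_q(n, t) = Σ_{j=0}^1 C(n, j) (q−1)^j.
  j = 0: C(13,0)·(1)^0 = 1·1 = 1.
  j = 1: C(13,1)·(1)^1 = 13·1 = 13.
  V_q(n, t) = 1 + 13 = 14.
Step 2: q^n = 2^13 = 8192.
Step 3: Hamming bound ⌊q^n / V_q(n,t)⌋ = ⌊8192/14⌋ = 585.
Step 4: Compare |C| = 600 to 585: violated.
The claimed |C| lies above the Hamming bound, so no 2-ary code of length 13 with d ≥ 3 can have 600 codewords.


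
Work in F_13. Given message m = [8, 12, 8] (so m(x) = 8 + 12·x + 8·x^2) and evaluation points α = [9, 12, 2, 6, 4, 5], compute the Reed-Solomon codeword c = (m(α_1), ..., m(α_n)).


c = [10, 4, 12, 4, 2, 8]

Message polynomial: m(x) = 8 + 12·x + 8·x^2 (mod 13).
For each evaluation point α_i, compute m(α_i) mod 13:
  α_1 = 9: Horner steps 8 → 6 → 10, so m(9) = 10.
  α_2 = 12: Horner steps 8 → 4 → 4, so m(12) = 4.
  α_3 = 2: Horner steps 8 → 2 → 12, so m(2) = 12.
  α_4 = 6: Horner steps 8 → 8 → 4, so m(6) = 4.
  α_5 = 4: Horner steps 8 → 5 → 2, so m(4) = 2.
  α_6 = 5: Horner steps 8 → 0 → 8, so m(5) = 8.
Codeword c = [10, 4, 12, 4, 2, 8] ∈ F_13^6.


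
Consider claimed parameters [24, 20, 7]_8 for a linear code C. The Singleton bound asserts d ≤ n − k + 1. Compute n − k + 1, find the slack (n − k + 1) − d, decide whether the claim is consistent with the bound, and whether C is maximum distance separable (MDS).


Singleton RHS = n − k + 1 = 5, slack = -2, bound violated (no such code; not MDS).

Singleton bound: d ≤ n − k + 1.
Here n = 24, k = 20, so n − k + 1 = 5.
Given d = 7, check d ≤ 5: NO.
Slack = (n − k + 1) − d = -2.
The slack is negative: d = 7 exceeds n − k + 1 = 5 by 2, so the Singleton bound is violated and no linear [24, 20, 7]_8 code can exist. In particular it is not MDS (MDS requires d = n − k + 1 exactly).
Description: the claimed parameters are [24, 20, 7]_8; such a code would be impossible (violates the Singleton bound).


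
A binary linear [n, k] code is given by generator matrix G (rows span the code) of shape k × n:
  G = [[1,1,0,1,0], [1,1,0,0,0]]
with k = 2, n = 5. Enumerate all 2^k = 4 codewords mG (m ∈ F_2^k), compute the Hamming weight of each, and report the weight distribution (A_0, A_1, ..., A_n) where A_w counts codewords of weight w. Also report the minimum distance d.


Weight distribution: A_0 = 1, A_1 = 1, A_2 = 1, A_3 = 1. Minimum distance d = 1.

Enumerate all 2^2 = 4 messages m ∈ F_2^2.
For each, compute codeword c = mG in F_2^5, then tally its weight.
  m = 00 → c = 00000, weight = 0.
  m = 10 → c = 11010, weight = 3.
  m = 01 → c = 11000, weight = 2.
  m = 11 → c = 00010, weight = 1.
Tally weights:
  weight 0: 1 codewords.
  weight 1: 1 codewords.
  weight 2: 1 codewords.
  weight 3: 1 codewords.
Minimum distance d = smallest w > 0 with A_w > 0 = 1.
Sanity: Σ A_w = 4 = 2^2 = 4 ✓.


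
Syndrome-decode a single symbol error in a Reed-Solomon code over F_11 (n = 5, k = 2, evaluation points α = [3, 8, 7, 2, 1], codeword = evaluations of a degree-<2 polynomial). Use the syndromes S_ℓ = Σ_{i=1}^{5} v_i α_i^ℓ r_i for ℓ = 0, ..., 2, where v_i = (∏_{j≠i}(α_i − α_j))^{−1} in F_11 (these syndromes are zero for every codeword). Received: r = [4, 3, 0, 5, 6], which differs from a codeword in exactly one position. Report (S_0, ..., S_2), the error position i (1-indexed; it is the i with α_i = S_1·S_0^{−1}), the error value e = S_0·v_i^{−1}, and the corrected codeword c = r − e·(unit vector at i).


S = (4, 10, 3), error at position 2, error magnitude e = 4, c = [4, 10, 0, 5, 6].

Step 1: column multipliers v_i = (∏_{j≠i}(α_i − α_j))^{−1} mod 11.
  i = 1 (α = 3): (3−8)(3−7)(3−2)(3−1) = (−5)·(−4)·1·2 = 40 ≡ 7, so v_1 = 7^{−1} = 8 (mod 11).
  i = 2 (α = 8): (8−3)(8−7)(8−2)(8−1) = 5·1·6·7 = 210 ≡ 1, so v_2 = 1^{−1} = 1 (mod 11).
  i = 3 (α = 7): (7−3)(7−8)(7−2)(7−1) = 4·(−1)·5·6 = −120 ≡ 1, so v_3 = 1^{−1} = 1 (mod 11).
  i = 4 (α = 2): (2−3)(2−8)(2−7)(2−1) = (−1)·(−6)·(−5)·1 = −30 ≡ 3, so v_4 = 3^{−1} = 4 (mod 11).
  i = 5 (α = 1): (1−3)(1−8)(1−7)(1−2) = (−2)·(−7)·(−6)·(−1) = 84 ≡ 7, so v_5 = 7^{−1} = 8 (mod 11).
  v = [8, 1, 1, 4, 8].
Step 2: syndromes of r = [4, 3, 0, 5, 6] (all sums mod 11).
  S_0 = Σ v_i r_i = 8·4 + 1·3 + 1·0 + 4·5 + 8·6 = 103 ≡ 4.
  S_1 = Σ v_i α_i r_i = 8·3·4 + 1·8·3 + 1·7·0 + 4·2·5 + 8·1·6 = 208 ≡ 10.
  α_i^2 mod 11 = [9, 9, 5, 4, 1].
  S_2 = Σ v_i α_i^2 r_i = 8·9·4 + 1·9·3 + 1·5·0 + 4·4·5 + 8·1·6 = 443 ≡ 3.
  S = (4, 10, 3) ≠ 0, so r is not a codeword (an error is present).
Step 3: locate the error. For a single error e at position i, S_ℓ = v_i·e·α_i^ℓ, so α_err = S_1/S_0.
  S_0^{−1} = 4^{−1} = 3 (mod 11), so α_err = 10·3 = 30 ≡ 8 = α_2. Error position i = 2.
  Consistency check: S_2/S_1 = 3·10 = 30 ≡ 8 = α_err ✓ (single-error assumption holds).
Step 4: error magnitude e = S_0/v_2 = S_0·∏_{j≠2}(α_2 − α_j) = 4·1 = 4 ≡ 4 (mod 11).
Step 5: correct position 2: c_2 = r_2 − e = 3 − 4 ≡ 10 (mod 11). Hence c = [4, 10, 0, 5, 6].
  Check: interpolating c through the α_i gives m(x) = 7 + 10·x (degree < 2) with m(α_i) = c_i for every i, so c is indeed a codeword.


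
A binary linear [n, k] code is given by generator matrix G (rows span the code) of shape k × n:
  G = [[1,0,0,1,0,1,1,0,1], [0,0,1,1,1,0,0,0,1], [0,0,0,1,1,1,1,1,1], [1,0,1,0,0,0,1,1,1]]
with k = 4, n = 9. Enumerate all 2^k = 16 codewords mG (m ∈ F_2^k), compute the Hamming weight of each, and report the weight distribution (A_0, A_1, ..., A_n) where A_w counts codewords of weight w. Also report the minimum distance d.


Weight distribution: A_0 = 1, A_2 = 1, A_3 = 2, A_4 = 5, A_5 = 6, A_6 = 1. Minimum distance d = 2.

Enumerate all 2^4 = 16 messages m ∈ F_2^4.
For each, compute codeword c = mG in F_2^9, then tally its weight.
  m = 0000 → c = 000000000, weight = 0.
  m = 1000 → c = 100101101, weight = 5.
  m = 0100 → c = 001110001, weight = 4.
  m = 1100 → c = 101011100, weight = 5.
  m = 0010 → c = 000111111, weight = 6.
  m = 1010 → c = 100010010, weight = 3.
  m = 0110 → c = 001001110, weight = 4.
  m = 1110 → c = 101100011, weight = 5.
  m = 0001 → c = 101000111, weight = 5.
  m = 1001 → c = 001101010, weight = 4.
  m = 0101 → c = 100110110, weight = 5.
  m = 1101 → c = 000011011, weight = 4.
  m = 0011 → c = 101111000, weight = 5.
  m = 1011 → c = 001010101, weight = 4.
  m = 0111 → c = 100001001, weight = 3.
  m = 1111 → c = 000100100, weight = 2.
Tally weights:
  weight 0: 1 codewords.
  weight 2: 1 codewords.
  weight 3: 2 codewords.
  weight 4: 5 codewords.
  weight 5: 6 codewords.
  weight 6: 1 codewords.
Minimum distance d = smallest w > 0 with A_w > 0 = 2.
Sanity: Σ A_w = 16 = 2^4 = 16 ✓.


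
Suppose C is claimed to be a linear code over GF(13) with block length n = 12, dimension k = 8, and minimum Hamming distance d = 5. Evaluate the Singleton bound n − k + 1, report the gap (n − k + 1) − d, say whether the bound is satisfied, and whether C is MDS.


Singleton RHS = n − k + 1 = 5, slack = 0, bound satisfied, MDS.

Singleton bound: d ≤ n − k + 1.
Here n = 12, k = 8, so n − k + 1 = 5.
Given d = 5, check d ≤ 5: YES.
Slack = (n − k + 1) − d = 0.
The code is MDS (slack = 0).
Description: the claimed parameters are [12, 8, 5]_13; such a code would be MDS (meets Singleton bound).


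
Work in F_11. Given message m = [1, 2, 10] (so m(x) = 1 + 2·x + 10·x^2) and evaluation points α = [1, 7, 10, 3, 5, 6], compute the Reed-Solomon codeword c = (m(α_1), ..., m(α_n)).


c = [2, 10, 9, 9, 8, 10]

Message polynomial: m(x) = 1 + 2·x + 10·x^2 (mod 11).
For each evaluation point α_i, compute m(α_i) mod 11:
  α_1 = 1: Horner steps 10 → 1 → 2, so m(1) = 2.
  α_2 = 7: Horner steps 10 → 6 → 10, so m(7) = 10.
  α_3 = 10: Horner steps 10 → 3 → 9, so m(10) = 9.
  α_4 = 3: Horner steps 10 → 10 → 9, so m(3) = 9.
  α_5 = 5: Horner steps 10 → 8 → 8, so m(5) = 8.
  α_6 = 6: Horner steps 10 → 7 → 10, so m(6) = 10.
Codeword c = [2, 10, 9, 9, 8, 10] ∈ F_11^6.


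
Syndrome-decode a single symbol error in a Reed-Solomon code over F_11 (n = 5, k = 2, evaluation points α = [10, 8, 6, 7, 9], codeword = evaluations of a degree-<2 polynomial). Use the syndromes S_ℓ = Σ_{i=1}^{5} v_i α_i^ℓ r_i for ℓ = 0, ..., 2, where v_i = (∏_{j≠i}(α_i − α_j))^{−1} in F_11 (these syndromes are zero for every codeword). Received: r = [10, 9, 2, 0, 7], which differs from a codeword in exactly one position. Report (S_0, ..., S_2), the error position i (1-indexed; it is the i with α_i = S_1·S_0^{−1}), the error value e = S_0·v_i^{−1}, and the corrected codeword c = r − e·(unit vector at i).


S = (8, 3, 8), error at position 1, error magnitude e = 5, c = [5, 9, 2, 0, 7].

Step 1: column multipliers v_i = (∏_{j≠i}(α_i − α_j))^{−1} mod 11.
  i = 1 (α = 10): (10−8)(10−6)(10−7)(10−9) = 2·4·3·1 = 24 ≡ 2, so v_1 = 2^{−1} = 6 (mod 11).
  i = 2 (α = 8): (8−10)(8−6)(8−7)(8−9) = (−2)·2·1·(−1) = 4 ≡ 4, so v_2 = 4^{−1} = 3 (mod 11).
  i = 3 (α = 6): (6−10)(6−8)(6−7)(6−9) = (−4)·(−2)·(−1)·(−3) = 24 ≡ 2, so v_3 = 2^{−1} = 6 (mod 11).
  i = 4 (α = 7): (7−10)(7−8)(7−6)(7−9) = (−3)·(−1)·1·(−2) = −6 ≡ 5, so v_4 = 5^{−1} = 9 (mod 11).
  i = 5 (α = 9): (9−10)(9−8)(9−6)(9−7) = (−1)·1·3·2 = −6 ≡ 5, so v_5 = 5^{−1} = 9 (mod 11).
  v = [6, 3, 6, 9, 9].
Step 2: syndromes of r = [10, 9, 2, 0, 7] (all sums mod 11).
  S_0 = Σ v_i r_i = 6·10 + 3·9 + 6·2 + 9·0 + 9·7 = 162 ≡ 8.
  S_1 = Σ v_i α_i r_i = 6·10·10 + 3·8·9 + 6·6·2 + 9·7·0 + 9·9·7 = 1455 ≡ 3.
  α_i^2 mod 11 = [1, 9, 3, 5, 4].
  S_2 = Σ v_i α_i^2 r_i = 6·1·10 + 3·9·9 + 6·3·2 + 9·5·0 + 9·4·7 = 591 ≡ 8.
  S = (8, 3, 8) ≠ 0, so r is not a codeword (an error is present).
Step 3: locate the error. For a single error e at position i, S_ℓ = v_i·e·α_i^ℓ, so α_err = S_1/S_0.
  S_0^{−1} = 8^{−1} = 7 (mod 11), so α_err = 3·7 = 21 ≡ 10 = α_1. Error position i = 1.
  Consistency check: S_2/S_1 = 8·4 = 32 ≡ 10 = α_err ✓ (single-error assumption holds).
Step 4: error magnitude e = S_0/v_1 = S_0·∏_{j≠1}(α_1 − α_j) = 8·2 = 16 ≡ 5 (mod 11).
Step 5: correct position 1: c_1 = r_1 − e = 10 − 5 ≡ 5 (mod 11). Hence c = [5, 9, 2, 0, 7].
  Check: interpolating c through the α_i gives m(x) = 3 + 9·x (degree < 2) with m(α_i) = c_i for every i, so c is indeed a codeword.


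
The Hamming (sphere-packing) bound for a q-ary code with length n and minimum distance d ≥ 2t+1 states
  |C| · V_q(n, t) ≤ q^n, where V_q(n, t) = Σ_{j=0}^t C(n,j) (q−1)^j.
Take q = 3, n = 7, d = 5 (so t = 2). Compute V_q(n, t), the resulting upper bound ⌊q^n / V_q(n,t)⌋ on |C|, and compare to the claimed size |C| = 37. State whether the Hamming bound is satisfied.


V_q(n, t) = 99, q^n = 2187, Hamming bound = 22, |C| = 37 > bound (violated).

Step 1: Compute V_q(n, t) = Σ_{j=0}^2 C(n, j) (q−1)^j.
  j = 0: C(7,0)·(2)^0 = 1·1 = 1.
  j = 1: C(7,1)·(2)^1 = 7·2 = 14.
  j = 2: C(7,2)·(2)^2 = 21·4 = 84.
  V_q(n, t) = 1 + 14 + 84 = 99.
Step 2: q^n = 3^7 = 2187.
Step 3: Hamming bound ⌊q^n / V_q(n,t)⌋ = ⌊2187/99⌋ = 22.
Step 4: Compare |C| = 37 to 22: violated.
The claimed |C| lies above the Hamming bound, so no 3-ary code of length 7 with d ≥ 5 can have 37 codewords.


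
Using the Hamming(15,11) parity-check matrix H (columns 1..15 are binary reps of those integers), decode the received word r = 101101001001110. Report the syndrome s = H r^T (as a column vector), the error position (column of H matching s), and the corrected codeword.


s = (0, 1, 1, 0)^T, error position = 6, corrected codeword c = 101100001001110

Compute s = H r^T mod 2 one row at a time:
  s_1 = 0 + 1 + 0 + 0 + 1 + 1 + 1 + 0 = 4 ≡ 0 (mod 2).
  s_2 = 1 + 0 + 1 + 0 + 1 + 1 + 1 + 0 = 5 ≡ 1 (mod 2).
  s_3 = 0 + 1 + 1 + 0 + 0 + 0 + 1 + 0 = 3 ≡ 1 (mod 2).
  s_4 = 1 + 1 + 0 + 0 + 1 + 0 + 1 + 0 = 4 ≡ 0 (mod 2).
s = (0, 1, 1, 0)^T — this equals column 6 of H (binary 0110), so error is at position 6.
Correct: flip bit 6 of r = 101101001001110 to get c = 101100001001110.


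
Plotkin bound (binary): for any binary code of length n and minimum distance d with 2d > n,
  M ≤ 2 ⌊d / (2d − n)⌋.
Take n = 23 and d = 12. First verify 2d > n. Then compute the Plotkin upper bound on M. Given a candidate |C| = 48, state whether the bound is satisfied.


Plotkin bound M ≤ 24; given |C| = 48 > bound (violated).

Check applicability: 2d = 24, n = 23.
2d − n = 1 > 0, so Plotkin applies.
Compute d/(2d−n) = 12/1 ≈ 12.0000.
⌊d/(2d−n)⌋ = 12.
Plotkin bound: M ≤ 2·12 = 24.
Given |C| = 48, check: VIOLATED.
This |C| is above the Plotkin bound, so no binary code with n = 23, d = 12 and 48 codewords exists.


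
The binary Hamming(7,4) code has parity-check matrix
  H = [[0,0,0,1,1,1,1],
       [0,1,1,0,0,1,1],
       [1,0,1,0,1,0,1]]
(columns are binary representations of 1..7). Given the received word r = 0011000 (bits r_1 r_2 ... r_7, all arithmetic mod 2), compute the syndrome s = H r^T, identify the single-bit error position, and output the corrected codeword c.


s = (1, 1, 1)^T, error position = 7, corrected codeword c = 0011001

Compute s = H r^T mod 2 one row at a time:
  s_1 = 1 + 0 + 0 + 0 = 1 ≡ 1 (mod 2).
  s_2 = 0 + 1 + 0 + 0 = 1 ≡ 1 (mod 2).
  s_3 = 0 + 1 + 0 + 0 = 1 ≡ 1 (mod 2).
s = (1, 1, 1)^T — this equals column 7 of H (binary 111), so error is at position 7.
Correct: flip bit 7 of r = 0011000 to get c = 0011001.


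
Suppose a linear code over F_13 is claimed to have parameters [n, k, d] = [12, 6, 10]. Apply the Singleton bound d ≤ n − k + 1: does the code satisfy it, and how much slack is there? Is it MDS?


Singleton RHS = n − k + 1 = 7, slack = -3, bound violated (no such code; not MDS).

Singleton bound: d ≤ n − k + 1.
Here n = 12, k = 6, so n − k + 1 = 7.
Given d = 10, check d ≤ 7: NO.
Slack = (n − k + 1) − d = -3.
The slack is negative: d = 10 exceeds n − k + 1 = 7 by 3, so the Singleton bound is violated and no linear [12, 6, 10]_13 code can exist. In particular it is not MDS (MDS requires d = n − k + 1 exactly).
Description: the claimed parameters are [12, 6, 10]_13; such a code would be impossible (violates the Singleton bound).


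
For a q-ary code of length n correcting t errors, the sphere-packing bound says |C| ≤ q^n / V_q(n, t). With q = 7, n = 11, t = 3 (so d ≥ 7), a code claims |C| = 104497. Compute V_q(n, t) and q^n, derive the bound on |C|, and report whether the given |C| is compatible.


V_q(n, t) = 37687, q^n = 1977326743, Hamming bound = 52467, |C| = 104497 > bound (violated).

Step 1: Compute V_q(n, t) = Σ_{j=0}^3 C(n, j) (q−1)^j.
  j = 0: C(11,0)·(6)^0 = 1·1 = 1.
  j = 1: C(11,1)·(6)^1 = 11·6 = 66.
  j = 2: C(11,2)·(6)^2 = 55·36 = 1980.
  j = 3: C(11,3)·(6)^3 = 165·216 = 35640.
  V_q(n, t) = 1 + 66 + 1980 + 35640 = 37687.
Step 2: q^n = 7^11 = 1977326743.
Step 3: Hamming bound ⌊q^n / V_q(n,t)⌋ = ⌊1977326743/37687⌋ = 52467.
Step 4: Compare |C| = 104497 to 52467: violated.
The claimed |C| lies above the Hamming bound, so no 7-ary code of length 11 with d ≥ 7 can have 104497 codewords.


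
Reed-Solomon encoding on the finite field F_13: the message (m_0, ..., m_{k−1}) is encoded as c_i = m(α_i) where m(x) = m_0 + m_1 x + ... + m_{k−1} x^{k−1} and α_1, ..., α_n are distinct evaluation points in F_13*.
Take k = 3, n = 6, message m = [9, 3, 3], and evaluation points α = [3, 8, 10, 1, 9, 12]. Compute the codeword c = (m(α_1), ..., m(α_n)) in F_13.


c = [6, 4, 1, 2, 6, 9]

Message polynomial: m(x) = 9 + 3·x + 3·x^2 (mod 13).
For each evaluation point α_i, compute m(α_i) mod 13:
  α_1 = 3: Horner steps 3 → 12 → 6, so m(3) = 6.
  α_2 = 8: Horner steps 3 → 1 → 4, so m(8) = 4.
  α_3 = 10: Horner steps 3 → 7 → 1, so m(10) = 1.
  α_4 = 1: Horner steps 3 → 6 → 2, so m(1) = 2.
  α_5 = 9: Horner steps 3 → 4 → 6, so m(9) = 6.
  α_6 = 12: Horner steps 3 → 0 → 9, so m(12) = 9.
Codeword c = [6, 4, 1, 2, 6, 9] ∈ F_13^6.


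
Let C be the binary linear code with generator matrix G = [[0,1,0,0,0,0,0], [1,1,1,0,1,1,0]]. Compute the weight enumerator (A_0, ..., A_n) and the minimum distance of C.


Weight distribution: A_0 = 1, A_1 = 1, A_4 = 1, A_5 = 1. Minimum distance d = 1.

Enumerate all 2^2 = 4 messages m ∈ F_2^2.
For each, compute codeword c = mG in F_2^7, then tally its weight.
  m = 00 → c = 0000000, weight = 0.
  m = 10 → c = 0100000, weight = 1.
  m = 01 → c = 1110110, weight = 5.
  m = 11 → c = 1010110, weight = 4.
Tally weights:
  weight 0: 1 codewords.
  weight 1: 1 codewords.
  weight 4: 1 codewords.
  weight 5: 1 codewords.
Minimum distance d = smallest w > 0 with A_w > 0 = 1.
Sanity: Σ A_w = 4 = 2^2 = 4 ✓.


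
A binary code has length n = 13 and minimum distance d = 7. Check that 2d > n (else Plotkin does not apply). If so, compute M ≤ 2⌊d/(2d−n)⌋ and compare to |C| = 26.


Plotkin bound M ≤ 14; given |C| = 26 > bound (violated).

Check applicability: 2d = 14, n = 13.
2d − n = 1 > 0, so Plotkin applies.
Compute d/(2d−n) = 7/1 ≈ 7.0000.
⌊d/(2d−n)⌋ = 7.
Plotkin bound: M ≤ 2·7 = 14.
Given |C| = 26, check: VIOLATED.
This |C| is above the Plotkin bound, so no binary code with n = 13, d = 7 and 26 codewords exists.


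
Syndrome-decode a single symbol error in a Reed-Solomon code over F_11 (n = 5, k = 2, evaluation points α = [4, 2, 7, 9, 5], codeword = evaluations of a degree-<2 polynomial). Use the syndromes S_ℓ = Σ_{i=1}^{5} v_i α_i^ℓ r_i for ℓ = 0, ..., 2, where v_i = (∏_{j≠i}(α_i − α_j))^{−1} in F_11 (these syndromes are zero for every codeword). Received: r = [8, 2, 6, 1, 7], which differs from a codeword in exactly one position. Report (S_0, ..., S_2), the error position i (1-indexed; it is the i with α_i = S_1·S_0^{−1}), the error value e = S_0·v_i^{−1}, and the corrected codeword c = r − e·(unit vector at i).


S = (9, 1, 5), error at position 5, error magnitude e = 7, c = [8, 2, 6, 1, 0].

Step 1: column multipliers v_i = (∏_{j≠i}(α_i − α_j))^{−1} mod 11.
  i = 1 (α = 4): (4−2)(4−7)(4−9)(4−5) = 2·(−3)·(−5)·(−1) = −30 ≡ 3, so v_1 = 3^{−1} = 4 (mod 11).
  i = 2 (α = 2): (2−4)(2−7)(2−9)(2−5) = (−2)·(−5)·(−7)·(−3) = 210 ≡ 1, so v_2 = 1^{−1} = 1 (mod 11).
  i = 3 (α = 7): (7−4)(7−2)(7−9)(7−5) = 3·5·(−2)·2 = −60 ≡ 6, so v_3 = 6^{−1} = 2 (mod 11).
  i = 4 (α = 9): (9−4)(9−2)(9−7)(9−5) = 5·7·2·4 = 280 ≡ 5, so v_4 = 5^{−1} = 9 (mod 11).
  i = 5 (α = 5): (5−4)(5−2)(5−7)(5−9) = 1·3·(−2)·(−4) = 24 ≡ 2, so v_5 = 2^{−1} = 6 (mod 11).
  v = [4, 1, 2, 9, 6].
Step 2: syndromes of r = [8, 2, 6, 1, 7] (all sums mod 11).
  S_0 = Σ v_i r_i = 4·8 + 1·2 + 2·6 + 9·1 + 6·7 = 97 ≡ 9.
  S_1 = Σ v_i α_i r_i = 4·4·8 + 1·2·2 + 2·7·6 + 9·9·1 + 6·5·7 = 507 ≡ 1.
  α_i^2 mod 11 = [5, 4, 5, 4, 3].
  S_2 = Σ v_i α_i^2 r_i = 4·5·8 + 1·4·2 + 2·5·6 + 9·4·1 + 6·3·7 = 390 ≡ 5.
  S = (9, 1, 5) ≠ 0, so r is not a codeword (an error is present).
Step 3: locate the error. For a single error e at position i, S_ℓ = v_i·e·α_i^ℓ, so α_err = S_1/S_0.
  S_0^{−1} = 9^{−1} = 5 (mod 11), so α_err = 1·5 = 5 ≡ 5 = α_5. Error position i = 5.
  Consistency check: S_2/S_1 = 5·1 = 5 ≡ 5 = α_err ✓ (single-error assumption holds).
Step 4: error magnitude e = S_0/v_5 = S_0·∏_{j≠5}(α_5 − α_j) = 9·2 = 18 ≡ 7 (mod 11).
Step 5: correct position 5: c_5 = r_5 − e = 7 − 7 ≡ 0 (mod 11). Hence c = [8, 2, 6, 1, 0].
  Check: interpolating c through the α_i gives m(x) = 7 + 3·x (degree < 2) with m(α_i) = c_i for every i, so c is indeed a codeword.


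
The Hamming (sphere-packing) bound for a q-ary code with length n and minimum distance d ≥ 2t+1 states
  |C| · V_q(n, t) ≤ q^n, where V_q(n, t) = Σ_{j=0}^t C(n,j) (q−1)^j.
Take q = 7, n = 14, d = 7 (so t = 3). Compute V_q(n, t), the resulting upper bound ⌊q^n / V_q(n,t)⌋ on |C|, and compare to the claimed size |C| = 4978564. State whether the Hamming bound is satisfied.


V_q(n, t) = 81985, q^n = 678223072849, Hamming bound = 8272526, |C| = 4978564 ≤ bound (satisfied).

Step 1: Compute V_q(n, t) = Σ_{j=0}^3 C(n, j) (q−1)^j.
  j = 0: C(14,0)·(6)^0 = 1·1 = 1.
  j = 1: C(14,1)·(6)^1 = 14·6 = 84.
  j = 2: C(14,2)·(6)^2 = 91·36 = 3276.
  j = 3: C(14,3)·(6)^3 = 364·216 = 78624.
  V_q(n, t) = 1 + 84 + 3276 + 78624 = 81985.
Step 2: q^n = 7^14 = 678223072849.
Step 3: Hamming bound ⌊q^n / V_q(n,t)⌋ = ⌊678223072849/81985⌋ = 8272526.
Step 4: Compare |C| = 4978564 to 8272526: satisfied.
The claimed |C| lies below the Hamming bound.


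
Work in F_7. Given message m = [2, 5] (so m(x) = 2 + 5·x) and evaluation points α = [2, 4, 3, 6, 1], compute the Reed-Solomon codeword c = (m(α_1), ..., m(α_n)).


c = [5, 1, 3, 4, 0]

Message polynomial: m(x) = 2 + 5·x (mod 7).
For each evaluation point α_i, compute m(α_i) mod 7:
  α_1 = 2: Horner steps 5 → 5, so m(2) = 5.
  α_2 = 4: Horner steps 5 → 1, so m(4) = 1.
  α_3 = 3: Horner steps 5 → 3, so m(3) = 3.
  α_4 = 6: Horner steps 5 → 4, so m(6) = 4.
  α_5 = 1: Horner steps 5 → 0, so m(1) = 0.
Codeword c = [5, 1, 3, 4, 0] ∈ F_7^5.


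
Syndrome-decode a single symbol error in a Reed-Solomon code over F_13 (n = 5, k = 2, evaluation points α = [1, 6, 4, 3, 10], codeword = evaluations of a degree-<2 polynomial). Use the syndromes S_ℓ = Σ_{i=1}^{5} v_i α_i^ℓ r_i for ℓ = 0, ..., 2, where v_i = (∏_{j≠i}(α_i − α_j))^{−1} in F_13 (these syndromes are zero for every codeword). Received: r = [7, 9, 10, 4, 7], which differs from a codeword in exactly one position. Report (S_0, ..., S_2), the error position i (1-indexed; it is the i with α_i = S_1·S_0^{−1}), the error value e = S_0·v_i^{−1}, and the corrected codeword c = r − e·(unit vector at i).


S = (8, 8, 8), error at position 1, error magnitude e = 2, c = [5, 9, 10, 4, 7].

Step 1: column multipliers v_i = (∏_{j≠i}(α_i − α_j))^{−1} mod 13.
  i = 1 (α = 1): (1−6)(1−4)(1−3)(1−10) = (−5)·(−3)·(−2)·(−9) = 270 ≡ 10, so v_1 = 10^{−1} = 4 (mod 13).
  i = 2 (α = 6): (6−1)(6−4)(6−3)(6−10) = 5·2·3·(−4) = −120 ≡ 10, so v_2 = 10^{−1} = 4 (mod 13).
  i = 3 (α = 4): (4−1)(4−6)(4−3)(4−10) = 3·(−2)·1·(−6) = 36 ≡ 10, so v_3 = 10^{−1} = 4 (mod 13).
  i = 4 (α = 3): (3−1)(3−6)(3−4)(3−10) = 2·(−3)·(−1)·(−7) = −42 ≡ 10, so v_4 = 10^{−1} = 4 (mod 13).
  i = 5 (α = 10): (10−1)(10−6)(10−4)(10−3) = 9·4·6·7 = 1512 ≡ 4, so v_5 = 4^{−1} = 10 (mod 13).
  v = [4, 4, 4, 4, 10].
Step 2: syndromes of r = [7, 9, 10, 4, 7] (all sums mod 13).
  S_0 = Σ v_i r_i = 4·7 + 4·9 + 4·10 + 4·4 + 10·7 = 190 ≡ 8.
  S_1 = Σ v_i α_i r_i = 4·1·7 + 4·6·9 + 4·4·10 + 4·3·4 + 10·10·7 = 1152 ≡ 8.
  α_i^2 mod 13 = [1, 10, 3, 9, 9].
  S_2 = Σ v_i α_i^2 r_i = 4·1·7 + 4·10·9 + 4·3·10 + 4·9·4 + 10·9·7 = 1282 ≡ 8.
  S = (8, 8, 8) ≠ 0, so r is not a codeword (an error is present).
Step 3: locate the error. For a single error e at position i, S_ℓ = v_i·e·α_i^ℓ, so α_err = S_1/S_0.
  S_0^{−1} = 8^{−1} = 5 (mod 13), so α_err = 8·5 = 40 ≡ 1 = α_1. Error position i = 1.
  Consistency check: S_2/S_1 = 8·5 = 40 ≡ 1 = α_err ✓ (single-error assumption holds).
Step 4: error magnitude e = S_0/v_1 = S_0·∏_{j≠1}(α_1 − α_j) = 8·10 = 80 ≡ 2 (mod 13).
Step 5: correct position 1: c_1 = r_1 − e = 7 − 2 ≡ 5 (mod 13). Hence c = [5, 9, 10, 4, 7].
  Check: interpolating c through the α_i gives m(x) = 12 + 6·x (degree < 2) with m(α_i) = c_i for every i, so c is indeed a codeword.


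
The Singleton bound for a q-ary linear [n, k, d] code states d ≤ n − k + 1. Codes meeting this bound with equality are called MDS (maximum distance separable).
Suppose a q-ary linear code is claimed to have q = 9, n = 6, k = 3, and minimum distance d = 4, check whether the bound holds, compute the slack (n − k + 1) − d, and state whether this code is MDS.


Singleton RHS = n − k + 1 = 4, slack = 0, bound satisfied, MDS.

Singleton bound: d ≤ n − k + 1.
Here n = 6, k = 3, so n − k + 1 = 4.
Given d = 4, check d ≤ 4: YES.
Slack = (n − k + 1) − d = 0.
The code is MDS (slack = 0).
Description: the claimed parameters are [6, 3, 4]_9; such a code would be MDS (meets Singleton bound).


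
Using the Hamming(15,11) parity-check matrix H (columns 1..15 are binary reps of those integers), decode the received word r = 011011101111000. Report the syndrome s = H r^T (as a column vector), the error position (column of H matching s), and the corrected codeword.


s = (0, 0, 0, 1)^T, error position = 1, corrected codeword c = 111011101111000

Compute s = H r^T mod 2 one row at a time:
  s_1 = 0 + 1 + 1 + 1 + 1 + 0 + 0 + 0 = 4 ≡ 0 (mod 2).
  s_2 = 0 + 1 + 1 + 1 + 1 + 0 + 0 + 0 = 4 ≡ 0 (mod 2).
  s_3 = 1 + 1 + 1 + 1 + 1 + 1 + 0 + 0 = 6 ≡ 0 (mod 2).
  s_4 = 0 + 1 + 1 + 1 + 1 + 1 + 0 + 0 = 5 ≡ 1 (mod 2).
s = (0, 0, 0, 1)^T — this equals column 1 of H (binary 0001), so error is at position 1.
Correct: flip bit 1 of r = 011011101111000 to get c = 111011101111000.


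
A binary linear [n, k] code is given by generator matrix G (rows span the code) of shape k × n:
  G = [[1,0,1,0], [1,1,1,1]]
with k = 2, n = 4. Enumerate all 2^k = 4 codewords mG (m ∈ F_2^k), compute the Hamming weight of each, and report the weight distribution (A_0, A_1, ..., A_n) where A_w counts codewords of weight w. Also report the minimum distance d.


Weight distribution: A_0 = 1, A_2 = 2, A_4 = 1. Minimum distance d = 2.

Enumerate all 2^2 = 4 messages m ∈ F_2^2.
For each, compute codeword c = mG in F_2^4, then tally its weight.
  m = 00 → c = 0000, weight = 0.
  m = 10 → c = 1010, weight = 2.
  m = 01 → c = 1111, weight = 4.
  m = 11 → c = 0101, weight = 2.
Tally weights:
  weight 0: 1 codewords.
  weight 2: 2 codewords.
  weight 4: 1 codewords.
Minimum distance d = smallest w > 0 with A_w > 0 = 2.
Sanity: Σ A_w = 4 = 2^2 = 4 ✓.


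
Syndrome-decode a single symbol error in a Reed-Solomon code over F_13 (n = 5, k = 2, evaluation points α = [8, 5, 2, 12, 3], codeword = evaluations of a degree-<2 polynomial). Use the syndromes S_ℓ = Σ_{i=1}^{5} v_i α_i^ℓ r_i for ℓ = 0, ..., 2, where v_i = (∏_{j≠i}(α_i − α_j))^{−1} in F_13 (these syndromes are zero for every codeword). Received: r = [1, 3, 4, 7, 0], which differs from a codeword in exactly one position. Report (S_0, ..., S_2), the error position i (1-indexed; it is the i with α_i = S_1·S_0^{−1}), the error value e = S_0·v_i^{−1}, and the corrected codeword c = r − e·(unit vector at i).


S = (7, 1, 2), error at position 3, error magnitude e = 12, c = [1, 3, 5, 7, 0].

Step 1: column multipliers v_i = (∏_{j≠i}(α_i − α_j))^{−1} mod 13.
  i = 1 (α = 8): (8−5)(8−2)(8−12)(8−3) = 3·6·(−4)·5 = −360 ≡ 4, so v_1 = 4^{−1} = 10 (mod 13).
  i = 2 (α = 5): (5−8)(5−2)(5−12)(5−3) = (−3)·3·(−7)·2 = 126 ≡ 9, so v_2 = 9^{−1} = 3 (mod 13).
  i = 3 (α = 2): (2−8)(2−5)(2−12)(2−3) = (−6)·(−3)·(−10)·(−1) = 180 ≡ 11, so v_3 = 11^{−1} = 6 (mod 13).
  i = 4 (α = 12): (12−8)(12−5)(12−2)(12−3) = 4·7·10·9 = 2520 ≡ 11, so v_4 = 11^{−1} = 6 (mod 13).
  i = 5 (α = 3): (3−8)(3−5)(3−2)(3−12) = (−5)·(−2)·1·(−9) = −90 ≡ 1, so v_5 = 1^{−1} = 1 (mod 13).
  v = [10, 3, 6, 6, 1].
Step 2: syndromes of r = [1, 3, 4, 7, 0] (all sums mod 13).
  S_0 = Σ v_i r_i = 10·1 + 3·3 + 6·4 + 6·7 + 1·0 = 85 ≡ 7.
  S_1 = Σ v_i α_i r_i = 10·8·1 + 3·5·3 + 6·2·4 + 6·12·7 + 1·3·0 = 677 ≡ 1.
  α_i^2 mod 13 = [12, 12, 4, 1, 9].
  S_2 = Σ v_i α_i^2 r_i = 10·12·1 + 3·12·3 + 6·4·4 + 6·1·7 + 1·9·0 = 366 ≡ 2.
  S = (7, 1, 2) ≠ 0, so r is not a codeword (an error is present).
Step 3: locate the error. For a single error e at position i, S_ℓ = v_i·e·α_i^ℓ, so α_err = S_1/S_0.
  S_0^{−1} = 7^{−1} = 2 (mod 13), so α_err = 1·2 = 2 ≡ 2 = α_3. Error position i = 3.
  Consistency check: S_2/S_1 = 2·1 = 2 ≡ 2 = α_err ✓ (single-error assumption holds).
Step 4: error magnitude e = S_0/v_3 = S_0·∏_{j≠3}(α_3 − α_j) = 7·11 = 77 ≡ 12 (mod 13).
Step 5: correct position 3: c_3 = r_3 − e = 4 − 12 ≡ 5 (mod 13). Hence c = [1, 3, 5, 7, 0].
  Check: interpolating c through the α_i gives m(x) = 2 + 8·x (degree < 2) with m(α_i) = c_i for every i, so c is indeed a codeword.


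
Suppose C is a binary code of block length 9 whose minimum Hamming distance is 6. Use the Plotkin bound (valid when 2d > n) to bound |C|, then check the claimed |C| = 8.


Plotkin bound M ≤ 4; given |C| = 8 > bound (violated).

Check applicability: 2d = 12, n = 9.
2d − n = 3 > 0, so Plotkin applies.
Compute d/(2d−n) = 6/3 ≈ 2.0000.
⌊d/(2d−n)⌋ = 2.
Plotkin bound: M ≤ 2·2 = 4.
Given |C| = 8, check: VIOLATED.
This |C| is above the Plotkin bound, so no binary code with n = 9, d = 6 and 8 codewords exists.


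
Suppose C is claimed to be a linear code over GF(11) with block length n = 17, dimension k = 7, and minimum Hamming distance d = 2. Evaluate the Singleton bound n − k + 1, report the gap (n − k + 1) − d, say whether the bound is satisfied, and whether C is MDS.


Singleton RHS = n − k + 1 = 11, slack = 9, bound satisfied, not MDS.

Singleton bound: d ≤ n − k + 1.
Here n = 17, k = 7, so n − k + 1 = 11.
Given d = 2, check d ≤ 11: YES.
Slack = (n − k + 1) − d = 9.
The code is NOT MDS (slack = 9 > 0).
Description: the claimed parameters are [17, 7, 2]_11; such a code would be non-MDS.


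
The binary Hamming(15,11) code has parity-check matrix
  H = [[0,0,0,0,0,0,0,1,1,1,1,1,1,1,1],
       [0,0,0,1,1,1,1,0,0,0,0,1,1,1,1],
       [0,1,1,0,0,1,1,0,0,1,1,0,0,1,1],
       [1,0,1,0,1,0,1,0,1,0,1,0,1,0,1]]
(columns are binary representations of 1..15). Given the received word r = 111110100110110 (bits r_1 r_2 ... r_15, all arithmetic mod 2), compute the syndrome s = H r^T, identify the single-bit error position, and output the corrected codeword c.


s = (0, 1, 0, 0)^T, error position = 4, corrected codeword c = 111010100110110

Compute s = H r^T mod 2 one row at a time:
  s_1 = 0 + 0 + 1 + 1 + 0 + 1 + 1 + 0 = 4 ≡ 0 (mod 2).
  s_2 = 1 + 1 + 0 + 1 + 0 + 1 + 1 + 0 = 5 ≡ 1 (mod 2).
  s_3 = 1 + 1 + 0 + 1 + 1 + 1 + 1 + 0 = 6 ≡ 0 (mod 2).
  s_4 = 1 + 1 + 1 + 1 + 0 + 1 + 1 + 0 = 6 ≡ 0 (mod 2).
s = (0, 1, 0, 0)^T — this equals column 4 of H (binary 0100), so error is at position 4.
Correct: flip bit 4 of r = 111110100110110 to get c = 111010100110110.


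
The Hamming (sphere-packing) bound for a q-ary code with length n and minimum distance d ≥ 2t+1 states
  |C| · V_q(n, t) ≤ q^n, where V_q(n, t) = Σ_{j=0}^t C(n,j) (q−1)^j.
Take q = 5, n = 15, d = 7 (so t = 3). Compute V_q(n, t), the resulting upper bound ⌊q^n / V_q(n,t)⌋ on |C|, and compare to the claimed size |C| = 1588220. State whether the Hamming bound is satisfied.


V_q(n, t) = 30861, q^n = 30517578125, Hamming bound = 988871, |C| = 1588220 > bound (violated).

Step 1: Compute V_q(n, t) = Σ_{j=0}^3 C(n, j) (q−1)^j.
  j = 0: C(15,0)·(4)^0 = 1·1 = 1.
  j = 1: C(15,1)·(4)^1 = 15·4 = 60.
  j = 2: C(15,2)·(4)^2 = 105·16 = 1680.
  j = 3: C(15,3)·(4)^3 = 455·64 = 29120.
  V_q(n, t) = 1 + 60 + 1680 + 29120 = 30861.
Step 2: q^n = 5^15 = 30517578125.
Step 3: Hamming bound ⌊q^n / V_q(n,t)⌋ = ⌊30517578125/30861⌋ = 988871.
Step 4: Compare |C| = 1588220 to 988871: violated.
The claimed |C| lies above the Hamming bound, so no 5-ary code of length 15 with d ≥ 7 can have 1588220 codewords.


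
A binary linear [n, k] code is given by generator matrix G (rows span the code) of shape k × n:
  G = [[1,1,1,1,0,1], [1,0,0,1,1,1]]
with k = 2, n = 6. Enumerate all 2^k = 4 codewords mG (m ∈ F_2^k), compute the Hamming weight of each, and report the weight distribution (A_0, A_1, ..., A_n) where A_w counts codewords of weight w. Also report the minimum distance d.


Weight distribution: A_0 = 1, A_3 = 1, A_4 = 1, A_5 = 1. Minimum distance d = 3.

Enumerate all 2^2 = 4 messages m ∈ F_2^2.
For each, compute codeword c = mG in F_2^6, then tally its weight.
  m = 00 → c = 000000, weight = 0.
  m = 10 → c = 111101, weight = 5.
  m = 01 → c = 100111, weight = 4.
  m = 11 → c = 011010, weight = 3.
Tally weights:
  weight 0: 1 codewords.
  weight 3: 1 codewords.
  weight 4: 1 codewords.
  weight 5: 1 codewords.
Minimum distance d = smallest w > 0 with A_w > 0 = 3.
Sanity: Σ A_w = 4 = 2^2 = 4 ✓.


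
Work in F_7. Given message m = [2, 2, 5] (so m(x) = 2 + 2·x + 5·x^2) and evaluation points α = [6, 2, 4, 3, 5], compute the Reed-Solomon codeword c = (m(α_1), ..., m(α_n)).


c = [5, 5, 6, 4, 4]

Message polynomial: m(x) = 2 + 2·x + 5·x^2 (mod 7).
For each evaluation point α_i, compute m(α_i) mod 7:
  α_1 = 6: Horner steps 5 → 4 → 5, so m(6) = 5.
  α_2 = 2: Horner steps 5 → 5 → 5, so m(2) = 5.
  α_3 = 4: Horner steps 5 → 1 → 6, so m(4) = 6.
  α_4 = 3: Horner steps 5 → 3 → 4, so m(3) = 4.
  α_5 = 5: Horner steps 5 → 6 → 4, so m(5) = 4.
Codeword c = [5, 5, 6, 4, 4] ∈ F_7^5.


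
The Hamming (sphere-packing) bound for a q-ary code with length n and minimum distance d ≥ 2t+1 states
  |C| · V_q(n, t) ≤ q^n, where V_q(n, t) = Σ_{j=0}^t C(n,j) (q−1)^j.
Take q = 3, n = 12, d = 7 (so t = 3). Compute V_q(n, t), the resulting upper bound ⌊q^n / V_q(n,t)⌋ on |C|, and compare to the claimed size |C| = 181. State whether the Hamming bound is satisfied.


V_q(n, t) = 2049, q^n = 531441, Hamming bound = 259, |C| = 181 ≤ bound (satisfied).

Step 1: Compute V_q(n, t) = Σ_{j=0}^3 C(n, j) (q−1)^j.
  j = 0: C(12,0)·(2)^0 = 1·1 = 1.
  j = 1: C(12,1)·(2)^1 = 12·2 = 24.
  j = 2: C(12,2)·(2)^2 = 66·4 = 264.
  j = 3: C(12,3)·(2)^3 = 220·8 = 1760.
  V_q(n, t) = 1 + 24 + 264 + 1760 = 2049.
Step 2: q^n = 3^12 = 531441.
Step 3: Hamming bound ⌊q^n / V_q(n,t)⌋ = ⌊531441/2049⌋ = 259.
Step 4: Compare |C| = 181 to 259: satisfied.
The claimed |C| lies below the Hamming bound.


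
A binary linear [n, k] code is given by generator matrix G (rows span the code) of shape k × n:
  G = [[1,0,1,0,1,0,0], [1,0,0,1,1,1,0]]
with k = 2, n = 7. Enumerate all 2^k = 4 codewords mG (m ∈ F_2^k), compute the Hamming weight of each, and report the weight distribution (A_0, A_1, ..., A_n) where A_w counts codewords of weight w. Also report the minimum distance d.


Weight distribution: A_0 = 1, A_3 = 2, A_4 = 1. Minimum distance d = 3.

Enumerate all 2^2 = 4 messages m ∈ F_2^2.
For each, compute codeword c = mG in F_2^7, then tally its weight.
  m = 00 → c = 0000000, weight = 0.
  m = 10 → c = 1010100, weight = 3.
  m = 01 → c = 1001110, weight = 4.
  m = 11 → c = 0011010, weight = 3.
Tally weights:
  weight 0: 1 codewords.
  weight 3: 2 codewords.
  weight 4: 1 codewords.
Minimum distance d = smallest w > 0 with A_w > 0 = 3.
Sanity: Σ A_w = 4 = 2^2 = 4 ✓.


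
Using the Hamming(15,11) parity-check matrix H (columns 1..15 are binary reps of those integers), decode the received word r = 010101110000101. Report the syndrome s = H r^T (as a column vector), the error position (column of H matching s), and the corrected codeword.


s = (1, 1, 0, 1)^T, error position = 13, corrected codeword c = 010101110000001

Compute s = H r^T mod 2 one row at a time:
  s_1 = 1 + 0 + 0 + 0 + 0 + 1 + 0 + 1 = 3 ≡ 1 (mod 2).
  s_2 = 1 + 0 + 1 + 1 + 0 + 1 + 0 + 1 = 5 ≡ 1 (mod 2).
  s_3 = 1 + 0 + 1 + 1 + 0 + 0 + 0 + 1 = 4 ≡ 0 (mod 2).
  s_4 = 0 + 0 + 0 + 1 + 0 + 0 + 1 + 1 = 3 ≡ 1 (mod 2).
s = (1, 1, 0, 1)^T — this equals column 13 of H (binary 1101), so error is at position 13.
Correct: flip bit 13 of r = 010101110000101 to get c = 010101110000001.


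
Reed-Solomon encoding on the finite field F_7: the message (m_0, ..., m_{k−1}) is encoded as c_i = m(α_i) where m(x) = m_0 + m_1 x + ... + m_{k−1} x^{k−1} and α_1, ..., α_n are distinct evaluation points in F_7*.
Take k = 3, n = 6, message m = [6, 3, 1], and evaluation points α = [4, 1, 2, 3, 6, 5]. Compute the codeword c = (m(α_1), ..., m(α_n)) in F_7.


c = [6, 3, 2, 3, 4, 4]

Message polynomial: m(x) = 6 + 3·x + 1·x^2 (mod 7).
For each evaluation point α_i, compute m(α_i) mod 7:
  α_1 = 4: Horner steps 1 → 0 → 6, so m(4) = 6.
  α_2 = 1: Horner steps 1 → 4 → 3, so m(1) = 3.
  α_3 = 2: Horner steps 1 → 5 → 2, so m(2) = 2.
  α_4 = 3: Horner steps 1 → 6 → 3, so m(3) = 3.
  α_5 = 6: Horner steps 1 → 2 → 4, so m(6) = 4.
  α_6 = 5: Horner steps 1 → 1 → 4, so m(5) = 4.
Codeword c = [6, 3, 2, 3, 4, 4] ∈ F_7^6.
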